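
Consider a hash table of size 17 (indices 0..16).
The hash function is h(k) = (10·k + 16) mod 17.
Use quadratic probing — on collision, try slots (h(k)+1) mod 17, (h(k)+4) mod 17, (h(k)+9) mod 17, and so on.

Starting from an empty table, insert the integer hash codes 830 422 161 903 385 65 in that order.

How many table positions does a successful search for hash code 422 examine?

2

Insert 830: h=3, slot 3 empty → index 3.
Insert 422: h=3, slot 3 occupied → index 4.
Insert 161: h=11, slot 11 empty → index 11.
Insert 903: h=2, slot 2 empty → index 2.
Insert 385: h=7, slot 7 empty → index 7.
Insert 65: h=3, slots 3,4,7 occupied → index 12.
Table: [., ., 903, 830, 422, ., ., 385, ., ., ., 161, 65, ., ., ., .]
Lookup 422: h=3, probe 3,4 → found at 4.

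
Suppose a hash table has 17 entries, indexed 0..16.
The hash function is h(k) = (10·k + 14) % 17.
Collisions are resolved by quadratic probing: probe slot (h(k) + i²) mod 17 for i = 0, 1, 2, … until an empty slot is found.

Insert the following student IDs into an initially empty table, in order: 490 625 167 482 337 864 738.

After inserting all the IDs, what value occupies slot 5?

490: h=1 => slot 1
625: h=8 => slot 8
167: h=1, probe 1,2 => slot 2
482: h=6 => slot 6
337: h=1, probe 1,2,5 => slot 5
864: h=1, probe 1,2,5,10 => slot 10
738: h=16 => slot 16
Table: [., 490, 167, ., ., 337, 482, ., 625, ., 864, ., ., ., ., ., 738]

337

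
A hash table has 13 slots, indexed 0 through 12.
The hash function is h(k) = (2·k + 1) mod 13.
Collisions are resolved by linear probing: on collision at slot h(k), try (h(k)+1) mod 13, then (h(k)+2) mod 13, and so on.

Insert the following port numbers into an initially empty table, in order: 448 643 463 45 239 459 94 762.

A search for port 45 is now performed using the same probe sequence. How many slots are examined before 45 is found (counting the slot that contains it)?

448: h=0 => slot 0
643: h=0, probe 0,1 => slot 1
463: h=4 => slot 4
45: h=0, probe 0,1,2 => slot 2
239: h=11 => slot 11
459: h=9 => slot 9
94: h=7 => slot 7
762: h=4, probe 4,5 => slot 5
Table: [448, 643, 45, -, 463, 762, -, 94, -, 459, -, 239, -]
Lookup 45: h=0, probe 0,1,2 → found at 2.

3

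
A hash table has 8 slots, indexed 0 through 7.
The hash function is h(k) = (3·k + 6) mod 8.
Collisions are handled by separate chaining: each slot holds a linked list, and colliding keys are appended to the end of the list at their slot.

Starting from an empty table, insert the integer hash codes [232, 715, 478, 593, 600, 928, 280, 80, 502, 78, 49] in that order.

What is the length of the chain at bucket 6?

Insert 232: h=6, bucket 6 empty → new chain.
Insert 715: h=7, bucket 7 empty → new chain.
Insert 478: h=0, bucket 0 empty → new chain.
Insert 593: h=1, bucket 1 empty → new chain.
Insert 600: h=6, bucket 6 nonempty → append to chain.
Insert 928: h=6, bucket 6 nonempty → append to chain.
Insert 280: h=6, bucket 6 nonempty → append to chain.
Insert 80: h=6, bucket 6 nonempty → append to chain.
Insert 502: h=0, bucket 0 nonempty → append to chain.
Insert 78: h=0, bucket 0 nonempty → append to chain.
Insert 49: h=1, bucket 1 nonempty → append to chain.
Final buckets:
0: 478 -> 502 -> 78
1: 593 -> 49
2: _
3: _
4: _
5: _
6: 232 -> 600 -> 928 -> 280 -> 80
7: 715

5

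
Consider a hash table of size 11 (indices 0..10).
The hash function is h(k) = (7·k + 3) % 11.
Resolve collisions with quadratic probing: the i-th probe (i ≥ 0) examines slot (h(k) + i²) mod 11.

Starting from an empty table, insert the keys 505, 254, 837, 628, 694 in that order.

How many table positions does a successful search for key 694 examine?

4

505: h=7 -> slot 7
254: h=10 -> slot 10
837: h=10, probe 10,0 -> slot 0
628: h=10, probe 10,0,3 -> slot 3
694: h=10, probe 10,0,3,8 -> slot 8
Table: [837, _, _, 628, _, _, _, 505, 694, _, 254]
Lookup 694: h=10, probe 10,0,3,8 → found at 8.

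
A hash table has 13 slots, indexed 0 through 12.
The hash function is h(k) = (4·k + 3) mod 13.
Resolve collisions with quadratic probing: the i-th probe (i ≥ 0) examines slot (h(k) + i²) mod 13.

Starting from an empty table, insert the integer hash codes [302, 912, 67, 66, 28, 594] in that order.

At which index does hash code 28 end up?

302 hashes to 2; slot 2 is free -> place at 2.
912 hashes to 11; slot 11 is free -> place at 11.
67 hashes to 11; 11 taken -> place at 12.
66 hashes to 7; slot 7 is free -> place at 7.
28 hashes to 11; 11,12,2,7 taken -> place at 1.
594 hashes to 0; slot 0 is free -> place at 0.
Table: [594, 28, 302, ∅, ∅, ∅, ∅, 66, ∅, ∅, ∅, 912, 67]

1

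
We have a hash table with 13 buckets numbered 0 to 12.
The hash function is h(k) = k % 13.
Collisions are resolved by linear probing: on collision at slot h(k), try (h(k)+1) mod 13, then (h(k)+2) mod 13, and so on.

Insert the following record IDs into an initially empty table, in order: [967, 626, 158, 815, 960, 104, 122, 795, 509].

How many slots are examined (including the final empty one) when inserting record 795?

967: h=5 → slot 5
626: h=2 → slot 2
158: h=2, probe 2,3 → slot 3
815: h=9 → slot 9
960: h=11 → slot 11
104: h=0 → slot 0
122: h=5, probe 5,6 → slot 6
795: h=2, probe 2,3,4 → slot 4
509: h=2, probe 2,3,4,5,6,7 → slot 7
Table: [104, -, 626, 158, 795, 967, 122, 509, -, 815, -, 960, -]

3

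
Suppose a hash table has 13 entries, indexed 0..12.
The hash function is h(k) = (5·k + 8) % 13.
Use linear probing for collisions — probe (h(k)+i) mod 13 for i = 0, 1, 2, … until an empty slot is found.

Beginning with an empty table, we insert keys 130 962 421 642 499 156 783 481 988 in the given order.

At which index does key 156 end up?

12

130: h=8 -> slot 8
962: h=8, probe 8,9 -> slot 9
421: h=7 -> slot 7
642: h=7, probe 7,8,9,10 -> slot 10
499: h=7, probe 7,8,9,10,11 -> slot 11
156: h=8, probe 8,9,10,11,12 -> slot 12
783: h=10, probe 10,11,12,0 -> slot 0
481: h=8, probe 8,9,10,11,12,0,1 -> slot 1
988: h=8, probe 8,9,10,11,12,0,1,2 -> slot 2
Table: [783, 481, 988, ., ., ., ., 421, 130, 962, 642, 499, 156]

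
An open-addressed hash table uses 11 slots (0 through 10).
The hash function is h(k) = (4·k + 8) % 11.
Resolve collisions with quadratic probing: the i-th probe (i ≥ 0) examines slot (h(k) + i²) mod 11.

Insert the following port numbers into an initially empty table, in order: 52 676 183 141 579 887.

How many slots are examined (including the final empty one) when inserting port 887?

4

52: h=7 -> slot 7
676: h=6 -> slot 6
183: h=3 -> slot 3
141: h=0 -> slot 0
579: h=3, probe 3,4 -> slot 4
887: h=3, probe 3,4,7,1 -> slot 1
Table: [141, 887, —, 183, 579, —, 676, 52, —, —, —]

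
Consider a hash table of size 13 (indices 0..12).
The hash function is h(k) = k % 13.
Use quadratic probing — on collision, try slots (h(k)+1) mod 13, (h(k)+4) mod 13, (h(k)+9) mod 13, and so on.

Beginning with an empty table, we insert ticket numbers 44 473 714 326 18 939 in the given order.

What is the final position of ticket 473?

6

44 hashes to 5; slot 5 is free -> place at 5.
473 hashes to 5; 5 taken -> place at 6.
714 hashes to 12; slot 12 is free -> place at 12.
326 hashes to 1; slot 1 is free -> place at 1.
18 hashes to 5; 5,6 taken -> place at 9.
939 hashes to 3; slot 3 is free -> place at 3.
Table: [-, 326, -, 939, -, 44, 473, -, -, 18, -, -, 714]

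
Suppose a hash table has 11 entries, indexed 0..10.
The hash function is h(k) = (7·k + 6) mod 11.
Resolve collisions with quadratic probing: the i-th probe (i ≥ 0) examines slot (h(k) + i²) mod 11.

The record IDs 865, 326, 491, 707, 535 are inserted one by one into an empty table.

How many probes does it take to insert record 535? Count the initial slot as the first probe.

865 hashes to 0; slot 0 is free → place at 0.
326 hashes to 0; 0 taken → place at 1.
491 hashes to 0; 0,1 taken → place at 4.
707 hashes to 5; slot 5 is free → place at 5.
535 hashes to 0; 0,1,4 taken → place at 9.
Table: [865, 326, _, _, 491, 707, _, _, _, 535, _]

4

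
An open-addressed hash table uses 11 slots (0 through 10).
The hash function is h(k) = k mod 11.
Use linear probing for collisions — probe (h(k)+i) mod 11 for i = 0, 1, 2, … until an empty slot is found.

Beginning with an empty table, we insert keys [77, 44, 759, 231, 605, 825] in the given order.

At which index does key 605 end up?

4

Insert 77: h=0, slot 0 empty → index 0.
Insert 44: h=0, slot 0 occupied → index 1.
Insert 759: h=0, slots 0,1 occupied → index 2.
Insert 231: h=0, slots 0,1,2 occupied → index 3.
Insert 605: h=0, slots 0,1,2,3 occupied → index 4.
Insert 825: h=0, slots 0,1,2,3,4 occupied → index 5.
Table: [77, 44, 759, 231, 605, 825, ., ., ., ., .]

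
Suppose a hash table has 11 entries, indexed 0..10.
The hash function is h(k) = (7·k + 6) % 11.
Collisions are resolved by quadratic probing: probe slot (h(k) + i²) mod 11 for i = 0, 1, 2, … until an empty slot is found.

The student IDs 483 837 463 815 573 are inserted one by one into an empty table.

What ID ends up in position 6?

483 hashes to 10; slot 10 is free → place at 10.
837 hashes to 2; slot 2 is free → place at 2.
463 hashes to 2; 2 taken → place at 3.
815 hashes to 2; 2,3 taken → place at 6.
573 hashes to 2; 2,3,6 taken → place at 0.
Table: [573, ., 837, 463, ., ., 815, ., ., ., 483]

815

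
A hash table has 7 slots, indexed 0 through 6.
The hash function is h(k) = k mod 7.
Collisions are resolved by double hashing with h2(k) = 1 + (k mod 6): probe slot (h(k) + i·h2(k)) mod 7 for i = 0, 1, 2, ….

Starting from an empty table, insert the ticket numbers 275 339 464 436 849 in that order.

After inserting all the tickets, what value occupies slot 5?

Insert 275: h=2, slot 2 empty -> index 2.
Insert 339: h=3, slot 3 empty -> index 3.
Insert 464: h=2, h2=3, slot 2 occupied -> index 5.
Insert 436: h=2, h2=5, slot 2 occupied -> index 0.
Insert 849: h=2, h2=4, slot 2 occupied -> index 6.
Table: [436, —, 275, 339, —, 464, 849]

464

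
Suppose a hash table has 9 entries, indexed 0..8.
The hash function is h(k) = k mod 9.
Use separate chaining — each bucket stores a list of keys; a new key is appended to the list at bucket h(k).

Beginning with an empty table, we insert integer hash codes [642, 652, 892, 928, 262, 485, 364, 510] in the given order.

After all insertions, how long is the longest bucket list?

Insert 642: h=3, bucket 3 empty → new chain.
Insert 652: h=4, bucket 4 empty → new chain.
Insert 892: h=1, bucket 1 empty → new chain.
Insert 928: h=1, bucket 1 nonempty → append to chain.
Insert 262: h=1, bucket 1 nonempty → append to chain.
Insert 485: h=8, bucket 8 empty → new chain.
Insert 364: h=4, bucket 4 nonempty → append to chain.
Insert 510: h=6, bucket 6 empty → new chain.
Final buckets:
0: _
1: 892 -> 928 -> 262
2: _
3: 642
4: 652 -> 364
5: _
6: 510
7: _
8: 485

3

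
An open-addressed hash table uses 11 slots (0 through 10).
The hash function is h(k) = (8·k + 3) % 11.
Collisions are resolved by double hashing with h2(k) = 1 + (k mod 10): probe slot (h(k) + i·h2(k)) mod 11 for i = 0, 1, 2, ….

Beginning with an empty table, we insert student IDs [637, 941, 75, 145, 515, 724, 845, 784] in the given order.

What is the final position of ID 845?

Insert 637: h=6, slot 6 empty -> index 6.
Insert 941: h=7, slot 7 empty -> index 7.
Insert 75: h=9, slot 9 empty -> index 9.
Insert 145: h=8, slot 8 empty -> index 8.
Insert 515: h=9, h2=6, slot 9 occupied -> index 4.
Insert 724: h=9, h2=5, slot 9 occupied -> index 3.
Insert 845: h=9, h2=6, slots 9,4 occupied -> index 10.
Insert 784: h=5, slot 5 empty -> index 5.
Table: [—, —, —, 724, 515, 784, 637, 941, 145, 75, 845]

10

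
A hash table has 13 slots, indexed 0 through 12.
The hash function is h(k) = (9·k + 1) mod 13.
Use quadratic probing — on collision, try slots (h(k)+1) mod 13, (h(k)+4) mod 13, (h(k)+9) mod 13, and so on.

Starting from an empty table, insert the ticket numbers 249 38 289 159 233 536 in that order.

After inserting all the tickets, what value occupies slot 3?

249 hashes to 6; slot 6 is free → place at 6.
38 hashes to 5; slot 5 is free → place at 5.
289 hashes to 2; slot 2 is free → place at 2.
159 hashes to 2; 2 taken → place at 3.
233 hashes to 5; 5,6 taken → place at 9.
536 hashes to 2; 2,3,6 taken → place at 11.
Table: [—, —, 289, 159, —, 38, 249, —, —, 233, —, 536, —]

159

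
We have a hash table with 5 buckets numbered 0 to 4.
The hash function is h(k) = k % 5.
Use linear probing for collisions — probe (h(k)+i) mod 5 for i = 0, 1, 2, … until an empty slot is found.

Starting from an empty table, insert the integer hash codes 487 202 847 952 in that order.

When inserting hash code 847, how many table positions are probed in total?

3

487 hashes to 2; slot 2 is free => place at 2.
202 hashes to 2; 2 taken => place at 3.
847 hashes to 2; 2,3 taken => place at 4.
952 hashes to 2; 2,3,4 taken => place at 0.
Table: [952, _, 487, 202, 847]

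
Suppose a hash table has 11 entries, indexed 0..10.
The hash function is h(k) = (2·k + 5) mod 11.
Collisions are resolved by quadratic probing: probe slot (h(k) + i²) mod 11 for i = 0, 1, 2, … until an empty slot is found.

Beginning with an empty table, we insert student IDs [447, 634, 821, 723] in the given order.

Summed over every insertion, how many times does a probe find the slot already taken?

3

447: h=8 => slot 8
634: h=8, probe 8,9 => slot 9
821: h=8, probe 8,9,1 => slot 1
723: h=10 => slot 10
Table: [_, 821, _, _, _, _, _, _, 447, 634, 723]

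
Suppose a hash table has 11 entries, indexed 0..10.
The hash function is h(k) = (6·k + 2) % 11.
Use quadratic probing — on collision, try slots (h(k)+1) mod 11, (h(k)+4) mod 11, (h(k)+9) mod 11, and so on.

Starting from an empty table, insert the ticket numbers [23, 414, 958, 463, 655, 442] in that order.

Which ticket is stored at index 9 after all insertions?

23: h=8 -> slot 8
414: h=0 -> slot 0
958: h=8, probe 8,9 -> slot 9
463: h=8, probe 8,9,1 -> slot 1
655: h=5 -> slot 5
442: h=3 -> slot 3
Table: [414, 463, ∅, 442, ∅, 655, ∅, ∅, 23, 958, ∅]

958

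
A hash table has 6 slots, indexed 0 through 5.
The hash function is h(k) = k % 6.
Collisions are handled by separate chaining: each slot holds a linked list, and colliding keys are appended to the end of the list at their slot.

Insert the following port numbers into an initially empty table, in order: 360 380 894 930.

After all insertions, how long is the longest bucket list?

360 -> bucket 0
380 -> bucket 2
894 -> bucket 0 (collision)
930 -> bucket 0 (collision)
Final buckets:
0: 360 -> 894 -> 930
1: _
2: 380
3: _
4: _
5: _

3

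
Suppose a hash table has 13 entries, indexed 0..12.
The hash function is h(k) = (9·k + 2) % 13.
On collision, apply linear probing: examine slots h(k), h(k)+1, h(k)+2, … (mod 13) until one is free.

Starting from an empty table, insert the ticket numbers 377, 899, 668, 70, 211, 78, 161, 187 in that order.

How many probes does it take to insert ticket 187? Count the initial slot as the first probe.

4

377: h=2 → slot 2
899: h=7 → slot 7
668: h=8 → slot 8
70: h=8, probe 8,9 → slot 9
211: h=3 → slot 3
78: h=2, probe 2,3,4 → slot 4
161: h=8, probe 8,9,10 → slot 10
187: h=8, probe 8,9,10,11 → slot 11
Table: [., ., 377, 211, 78, ., ., 899, 668, 70, 161, 187, .]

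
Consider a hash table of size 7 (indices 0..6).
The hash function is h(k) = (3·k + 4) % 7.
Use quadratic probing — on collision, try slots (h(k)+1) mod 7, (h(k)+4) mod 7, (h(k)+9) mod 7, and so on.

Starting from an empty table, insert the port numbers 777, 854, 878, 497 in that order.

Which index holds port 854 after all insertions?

777 hashes to 4; slot 4 is free → place at 4.
854 hashes to 4; 4 taken → place at 5.
878 hashes to 6; slot 6 is free → place at 6.
497 hashes to 4; 4,5 taken → place at 1.
Table: [-, 497, -, -, 777, 854, 878]

5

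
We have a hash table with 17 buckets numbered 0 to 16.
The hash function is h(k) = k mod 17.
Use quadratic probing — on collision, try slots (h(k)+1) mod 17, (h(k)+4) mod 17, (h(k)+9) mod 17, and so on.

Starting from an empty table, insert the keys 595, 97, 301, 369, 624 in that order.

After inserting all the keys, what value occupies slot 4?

595: h=0 → slot 0
97: h=12 → slot 12
301: h=12, probe 12,13 → slot 13
369: h=12, probe 12,13,16 → slot 16
624: h=12, probe 12,13,16,4 → slot 4
Table: [595, —, —, —, 624, —, —, —, —, —, —, —, 97, 301, —, —, 369]

624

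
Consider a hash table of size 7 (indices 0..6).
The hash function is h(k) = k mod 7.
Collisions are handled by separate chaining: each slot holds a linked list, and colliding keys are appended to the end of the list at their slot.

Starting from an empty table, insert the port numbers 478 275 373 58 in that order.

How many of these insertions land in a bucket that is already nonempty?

Insert 478: h=2, bucket 2 empty -> new chain.
Insert 275: h=2, bucket 2 nonempty -> append to chain.
Insert 373: h=2, bucket 2 nonempty -> append to chain.
Insert 58: h=2, bucket 2 nonempty -> append to chain.
Final buckets:
0: _
1: _
2: 478 -> 275 -> 373 -> 58
3: _
4: _
5: _
6: _

3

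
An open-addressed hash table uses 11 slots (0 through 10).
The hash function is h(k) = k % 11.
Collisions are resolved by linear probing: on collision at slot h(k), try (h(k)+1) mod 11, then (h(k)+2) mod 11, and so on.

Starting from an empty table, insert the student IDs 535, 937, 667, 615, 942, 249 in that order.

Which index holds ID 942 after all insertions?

9

Insert 535: h=7, slot 7 empty → index 7.
Insert 937: h=2, slot 2 empty → index 2.
Insert 667: h=7, slot 7 occupied → index 8.
Insert 615: h=10, slot 10 empty → index 10.
Insert 942: h=7, slots 7,8 occupied → index 9.
Insert 249: h=7, slots 7,8,9,10 occupied → index 0.
Table: [249, -, 937, -, -, -, -, 535, 667, 942, 615]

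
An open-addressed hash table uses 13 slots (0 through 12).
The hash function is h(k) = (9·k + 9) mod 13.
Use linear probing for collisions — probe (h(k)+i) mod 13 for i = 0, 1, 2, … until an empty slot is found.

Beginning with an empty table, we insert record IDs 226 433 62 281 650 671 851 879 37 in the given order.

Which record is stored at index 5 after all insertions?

226 hashes to 2; slot 2 is free -> place at 2.
433 hashes to 6; slot 6 is free -> place at 6.
62 hashes to 8; slot 8 is free -> place at 8.
281 hashes to 3; slot 3 is free -> place at 3.
650 hashes to 9; slot 9 is free -> place at 9.
671 hashes to 3; 3 taken -> place at 4.
851 hashes to 11; slot 11 is free -> place at 11.
879 hashes to 3; 3,4 taken -> place at 5.
37 hashes to 4; 4,5,6 taken -> place at 7.
Table: [∅, ∅, 226, 281, 671, 879, 433, 37, 62, 650, ∅, 851, ∅]

879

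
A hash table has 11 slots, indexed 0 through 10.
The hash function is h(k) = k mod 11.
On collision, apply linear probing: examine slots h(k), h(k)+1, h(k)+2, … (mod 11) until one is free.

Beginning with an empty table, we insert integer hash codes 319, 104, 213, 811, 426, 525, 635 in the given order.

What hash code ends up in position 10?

525

Insert 319: h=0, slot 0 empty → index 0.
Insert 104: h=5, slot 5 empty → index 5.
Insert 213: h=4, slot 4 empty → index 4.
Insert 811: h=8, slot 8 empty → index 8.
Insert 426: h=8, slot 8 occupied → index 9.
Insert 525: h=8, slots 8,9 occupied → index 10.
Insert 635: h=8, slots 8,9,10,0 occupied → index 1.
Table: [319, 635, —, —, 213, 104, —, —, 811, 426, 525]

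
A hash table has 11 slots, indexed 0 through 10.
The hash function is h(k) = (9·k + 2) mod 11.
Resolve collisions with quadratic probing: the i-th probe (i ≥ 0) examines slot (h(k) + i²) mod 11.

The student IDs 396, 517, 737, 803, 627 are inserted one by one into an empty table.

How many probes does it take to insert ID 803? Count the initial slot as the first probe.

Insert 396: h=2, slot 2 empty -> index 2.
Insert 517: h=2, slot 2 occupied -> index 3.
Insert 737: h=2, slots 2,3 occupied -> index 6.
Insert 803: h=2, slots 2,3,6 occupied -> index 0.
Insert 627: h=2, slots 2,3,6,0 occupied -> index 7.
Table: [803, _, 396, 517, _, _, 737, 627, _, _, _]

4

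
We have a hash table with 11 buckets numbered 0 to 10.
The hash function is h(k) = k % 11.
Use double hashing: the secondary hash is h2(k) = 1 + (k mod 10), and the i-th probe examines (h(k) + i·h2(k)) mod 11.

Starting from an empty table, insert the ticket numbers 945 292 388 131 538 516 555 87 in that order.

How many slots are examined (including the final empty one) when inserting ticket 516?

Insert 945: h=10, slot 10 empty -> index 10.
Insert 292: h=6, slot 6 empty -> index 6.
Insert 388: h=3, slot 3 empty -> index 3.
Insert 131: h=10, h2=2, slot 10 occupied -> index 1.
Insert 538: h=10, h2=9, slot 10 occupied -> index 8.
Insert 516: h=10, h2=7, slots 10,6 occupied -> index 2.
Insert 555: h=5, slot 5 empty -> index 5.
Insert 87: h=10, h2=8, slot 10 occupied -> index 7.
Table: [∅, 131, 516, 388, ∅, 555, 292, 87, 538, ∅, 945]

3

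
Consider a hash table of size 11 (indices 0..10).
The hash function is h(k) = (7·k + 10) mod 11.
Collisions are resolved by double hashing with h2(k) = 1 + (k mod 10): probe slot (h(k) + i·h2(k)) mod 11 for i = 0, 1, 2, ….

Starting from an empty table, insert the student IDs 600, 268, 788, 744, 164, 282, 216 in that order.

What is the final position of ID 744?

Insert 600: h=8, slot 8 empty -> index 8.
Insert 268: h=5, slot 5 empty -> index 5.
Insert 788: h=4, slot 4 empty -> index 4.
Insert 744: h=4, h2=5, slot 4 occupied -> index 9.
Insert 164: h=3, slot 3 empty -> index 3.
Insert 282: h=4, h2=3, slot 4 occupied -> index 7.
Insert 216: h=4, h2=7, slot 4 occupied -> index 0.
Table: [216, ∅, ∅, 164, 788, 268, ∅, 282, 600, 744, ∅]

9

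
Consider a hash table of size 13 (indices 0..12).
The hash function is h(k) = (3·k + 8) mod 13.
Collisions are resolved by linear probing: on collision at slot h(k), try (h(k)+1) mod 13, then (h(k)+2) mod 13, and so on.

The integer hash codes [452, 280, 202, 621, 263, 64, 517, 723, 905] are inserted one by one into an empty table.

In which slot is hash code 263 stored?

452: h=12 => slot 12
280: h=3 => slot 3
202: h=3, probe 3,4 => slot 4
621: h=12, probe 12,0 => slot 0
263: h=4, probe 4,5 => slot 5
64: h=5, probe 5,6 => slot 6
517: h=12, probe 12,0,1 => slot 1
723: h=6, probe 6,7 => slot 7
905: h=6, probe 6,7,8 => slot 8
Table: [621, 517, ∅, 280, 202, 263, 64, 723, 905, ∅, ∅, ∅, 452]

5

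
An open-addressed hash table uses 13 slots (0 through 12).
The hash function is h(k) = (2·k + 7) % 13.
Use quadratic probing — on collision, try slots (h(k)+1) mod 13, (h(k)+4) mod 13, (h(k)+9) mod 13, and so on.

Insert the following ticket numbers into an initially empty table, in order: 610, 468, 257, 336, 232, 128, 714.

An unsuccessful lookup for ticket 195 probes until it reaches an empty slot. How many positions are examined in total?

610 hashes to 5; slot 5 is free -> place at 5.
468 hashes to 7; slot 7 is free -> place at 7.
257 hashes to 1; slot 1 is free -> place at 1.
336 hashes to 3; slot 3 is free -> place at 3.
232 hashes to 3; 3 taken -> place at 4.
128 hashes to 3; 3,4,7 taken -> place at 12.
714 hashes to 5; 5 taken -> place at 6.
Table: [., 257, ., 336, 232, 610, 714, 468, ., ., ., ., 128]
Lookup 195: h=7, probe 7,8 → slot 8 empty, not found.

2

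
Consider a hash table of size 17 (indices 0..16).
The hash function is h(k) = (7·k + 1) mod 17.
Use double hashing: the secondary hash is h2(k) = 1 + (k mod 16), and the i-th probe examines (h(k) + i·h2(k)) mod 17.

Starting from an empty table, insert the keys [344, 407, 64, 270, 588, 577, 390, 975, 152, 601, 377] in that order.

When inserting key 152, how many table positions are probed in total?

Insert 344: h=12, slot 12 empty => index 12.
Insert 407: h=11, slot 11 empty => index 11.
Insert 64: h=7, slot 7 empty => index 7.
Insert 270: h=4, slot 4 empty => index 4.
Insert 588: h=3, slot 3 empty => index 3.
Insert 577: h=11, h2=2, slot 11 occupied => index 13.
Insert 390: h=11, h2=7, slot 11 occupied => index 1.
Insert 975: h=9, slot 9 empty => index 9.
Insert 152: h=11, h2=9, slots 11,3,12,4,13 occupied => index 5.
Insert 601: h=9, h2=10, slot 9 occupied => index 2.
Insert 377: h=5, h2=10, slot 5 occupied => index 15.
Table: [—, 390, 601, 588, 270, 152, —, 64, —, 975, —, 407, 344, 577, —, 377, —]

6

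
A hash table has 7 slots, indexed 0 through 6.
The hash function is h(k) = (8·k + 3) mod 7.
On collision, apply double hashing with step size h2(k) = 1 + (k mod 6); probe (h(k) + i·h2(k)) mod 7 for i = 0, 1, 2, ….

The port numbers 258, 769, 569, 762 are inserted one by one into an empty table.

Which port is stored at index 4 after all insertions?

258 hashes to 2; slot 2 is free => place at 2.
769 hashes to 2, h2=2; 2 taken => place at 4.
569 hashes to 5; slot 5 is free => place at 5.
762 hashes to 2, h2=1; 2 taken => place at 3.
Table: [—, —, 258, 762, 769, 569, —]

769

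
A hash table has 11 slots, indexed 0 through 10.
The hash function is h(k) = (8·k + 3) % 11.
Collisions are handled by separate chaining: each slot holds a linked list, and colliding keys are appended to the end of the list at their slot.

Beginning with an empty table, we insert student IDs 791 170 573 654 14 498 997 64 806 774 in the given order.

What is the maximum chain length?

3

791 → bucket 6
170 → bucket 10
573 → bucket 0
654 → bucket 10 (collision)
14 → bucket 5
498 → bucket 5 (collision)
997 → bucket 4
64 → bucket 9
806 → bucket 5 (collision)
774 → bucket 2
Final buckets:
0: 573
1: -
2: 774
3: -
4: 997
5: 14 -> 498 -> 806
6: 791
7: -
8: -
9: 64
10: 170 -> 654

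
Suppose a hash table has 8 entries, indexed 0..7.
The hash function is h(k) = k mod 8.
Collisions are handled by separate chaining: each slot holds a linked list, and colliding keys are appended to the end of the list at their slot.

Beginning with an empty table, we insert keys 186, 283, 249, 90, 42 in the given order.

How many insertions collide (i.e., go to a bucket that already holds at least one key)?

2

Insert 186: h=2, bucket 2 empty → new chain.
Insert 283: h=3, bucket 3 empty → new chain.
Insert 249: h=1, bucket 1 empty → new chain.
Insert 90: h=2, bucket 2 nonempty → append to chain.
Insert 42: h=2, bucket 2 nonempty → append to chain.
Final buckets:
0: —
1: 249
2: 186 -> 90 -> 42
3: 283
4: —
5: —
6: —
7: —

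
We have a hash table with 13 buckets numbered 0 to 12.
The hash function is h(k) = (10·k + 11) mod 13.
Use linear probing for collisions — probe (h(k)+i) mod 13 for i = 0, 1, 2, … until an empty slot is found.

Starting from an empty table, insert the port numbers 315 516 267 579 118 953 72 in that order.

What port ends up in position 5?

72

Insert 315: h=2, slot 2 empty -> index 2.
Insert 516: h=10, slot 10 empty -> index 10.
Insert 267: h=3, slot 3 empty -> index 3.
Insert 579: h=3, slot 3 occupied -> index 4.
Insert 118: h=8, slot 8 empty -> index 8.
Insert 953: h=12, slot 12 empty -> index 12.
Insert 72: h=3, slots 3,4 occupied -> index 5.
Table: [-, -, 315, 267, 579, 72, -, -, 118, -, 516, -, 953]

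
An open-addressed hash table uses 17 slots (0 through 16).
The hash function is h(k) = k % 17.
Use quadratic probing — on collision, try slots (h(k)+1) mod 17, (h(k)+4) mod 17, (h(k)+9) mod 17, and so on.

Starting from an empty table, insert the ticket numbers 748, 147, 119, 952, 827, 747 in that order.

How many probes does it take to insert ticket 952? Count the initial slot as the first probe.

3

748: h=0 => slot 0
147: h=11 => slot 11
119: h=0, probe 0,1 => slot 1
952: h=0, probe 0,1,4 => slot 4
827: h=11, probe 11,12 => slot 12
747: h=16 => slot 16
Table: [748, 119, _, _, 952, _, _, _, _, _, _, 147, 827, _, _, _, 747]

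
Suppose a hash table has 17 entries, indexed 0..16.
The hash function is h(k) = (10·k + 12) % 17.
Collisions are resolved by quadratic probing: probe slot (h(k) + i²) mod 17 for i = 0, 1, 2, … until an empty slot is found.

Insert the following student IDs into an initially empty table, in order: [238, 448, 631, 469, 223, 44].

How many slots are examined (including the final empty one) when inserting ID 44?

2

238 hashes to 12; slot 12 is free -> place at 12.
448 hashes to 4; slot 4 is free -> place at 4.
631 hashes to 15; slot 15 is free -> place at 15.
469 hashes to 10; slot 10 is free -> place at 10.
223 hashes to 15; 15 taken -> place at 16.
44 hashes to 10; 10 taken -> place at 11.
Table: [., ., ., ., 448, ., ., ., ., ., 469, 44, 238, ., ., 631, 223]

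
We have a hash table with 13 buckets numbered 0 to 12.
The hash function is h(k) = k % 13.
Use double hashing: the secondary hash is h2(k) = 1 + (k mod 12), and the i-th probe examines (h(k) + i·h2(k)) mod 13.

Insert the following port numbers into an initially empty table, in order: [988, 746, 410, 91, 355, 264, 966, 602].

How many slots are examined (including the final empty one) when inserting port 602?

Insert 988: h=0, slot 0 empty -> index 0.
Insert 746: h=5, slot 5 empty -> index 5.
Insert 410: h=7, slot 7 empty -> index 7.
Insert 91: h=0, h2=8, slot 0 occupied -> index 8.
Insert 355: h=4, slot 4 empty -> index 4.
Insert 264: h=4, h2=1, slots 4,5 occupied -> index 6.
Insert 966: h=4, h2=7, slot 4 occupied -> index 11.
Insert 602: h=4, h2=3, slots 4,7 occupied -> index 10.
Table: [988, ∅, ∅, ∅, 355, 746, 264, 410, 91, ∅, 602, 966, ∅]

3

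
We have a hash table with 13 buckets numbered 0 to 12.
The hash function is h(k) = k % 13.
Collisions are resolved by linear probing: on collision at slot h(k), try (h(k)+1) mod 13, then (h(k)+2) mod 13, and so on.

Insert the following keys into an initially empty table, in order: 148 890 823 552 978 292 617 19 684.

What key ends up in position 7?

Insert 148: h=5, slot 5 empty => index 5.
Insert 890: h=6, slot 6 empty => index 6.
Insert 823: h=4, slot 4 empty => index 4.
Insert 552: h=6, slot 6 occupied => index 7.
Insert 978: h=3, slot 3 empty => index 3.
Insert 292: h=6, slots 6,7 occupied => index 8.
Insert 617: h=6, slots 6,7,8 occupied => index 9.
Insert 19: h=6, slots 6,7,8,9 occupied => index 10.
Insert 684: h=8, slots 8,9,10 occupied => index 11.
Table: [-, -, -, 978, 823, 148, 890, 552, 292, 617, 19, 684, -]

552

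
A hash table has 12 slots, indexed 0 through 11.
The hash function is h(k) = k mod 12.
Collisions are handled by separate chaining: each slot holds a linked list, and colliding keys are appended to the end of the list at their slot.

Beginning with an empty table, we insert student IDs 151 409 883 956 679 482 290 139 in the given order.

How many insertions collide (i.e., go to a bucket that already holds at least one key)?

4

151 -> bucket 7
409 -> bucket 1
883 -> bucket 7 (collision)
956 -> bucket 8
679 -> bucket 7 (collision)
482 -> bucket 2
290 -> bucket 2 (collision)
139 -> bucket 7 (collision)
Final buckets:
0: —
1: 409
2: 482 -> 290
3: —
4: —
5: —
6: —
7: 151 -> 883 -> 679 -> 139
8: 956
9: —
10: —
11: —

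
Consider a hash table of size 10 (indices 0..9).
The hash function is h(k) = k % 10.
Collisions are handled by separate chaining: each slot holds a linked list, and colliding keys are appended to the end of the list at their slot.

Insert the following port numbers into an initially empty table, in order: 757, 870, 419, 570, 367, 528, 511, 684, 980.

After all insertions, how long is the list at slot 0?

3

Insert 757: h=7, bucket 7 empty -> new chain.
Insert 870: h=0, bucket 0 empty -> new chain.
Insert 419: h=9, bucket 9 empty -> new chain.
Insert 570: h=0, bucket 0 nonempty -> append to chain.
Insert 367: h=7, bucket 7 nonempty -> append to chain.
Insert 528: h=8, bucket 8 empty -> new chain.
Insert 511: h=1, bucket 1 empty -> new chain.
Insert 684: h=4, bucket 4 empty -> new chain.
Insert 980: h=0, bucket 0 nonempty -> append to chain.
Final buckets:
0: 870 -> 570 -> 980
1: 511
2: ∅
3: ∅
4: 684
5: ∅
6: ∅
7: 757 -> 367
8: 528
9: 419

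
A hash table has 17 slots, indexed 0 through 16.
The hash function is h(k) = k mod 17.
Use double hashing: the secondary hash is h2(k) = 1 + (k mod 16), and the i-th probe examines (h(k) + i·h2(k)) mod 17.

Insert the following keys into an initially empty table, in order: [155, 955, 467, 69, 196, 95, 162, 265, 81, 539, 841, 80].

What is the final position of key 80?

14

155: h=2 → slot 2
955: h=3 → slot 3
467: h=8 → slot 8
69: h=1 → slot 1
196: h=9 → slot 9
95: h=10 → slot 10
162: h=9, h2=3, probe 9,12 → slot 12
265: h=10, h2=10, probe 10,3,13 → slot 13
81: h=13, h2=2, probe 13,15 → slot 15
539: h=12, h2=12, probe 12,7 → slot 7
841: h=8, h2=10, probe 8,1,11 → slot 11
80: h=12, h2=1, probe 12,13,14 → slot 14
Table: [∅, 69, 155, 955, ∅, ∅, ∅, 539, 467, 196, 95, 841, 162, 265, 80, 81, ∅]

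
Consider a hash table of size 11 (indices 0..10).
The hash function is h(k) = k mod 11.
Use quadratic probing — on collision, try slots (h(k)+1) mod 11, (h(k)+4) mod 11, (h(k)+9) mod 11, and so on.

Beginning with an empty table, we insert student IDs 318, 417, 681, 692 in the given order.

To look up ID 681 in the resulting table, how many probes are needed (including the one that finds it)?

3

318 hashes to 10; slot 10 is free → place at 10.
417 hashes to 10; 10 taken → place at 0.
681 hashes to 10; 10,0 taken → place at 3.
692 hashes to 10; 10,0,3 taken → place at 8.
Table: [417, -, -, 681, -, -, -, -, 692, -, 318]
Lookup 681: h=10, probe 10,0,3 → found at 3.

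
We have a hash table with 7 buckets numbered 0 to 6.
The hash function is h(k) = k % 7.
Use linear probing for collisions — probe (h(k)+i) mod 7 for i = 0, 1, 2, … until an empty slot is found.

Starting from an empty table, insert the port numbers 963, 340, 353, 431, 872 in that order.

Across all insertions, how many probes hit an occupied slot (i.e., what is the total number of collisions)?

Insert 963: h=4, slot 4 empty → index 4.
Insert 340: h=4, slot 4 occupied → index 5.
Insert 353: h=3, slot 3 empty → index 3.
Insert 431: h=4, slots 4,5 occupied → index 6.
Insert 872: h=4, slots 4,5,6 occupied → index 0.
Table: [872, —, —, 353, 963, 340, 431]

6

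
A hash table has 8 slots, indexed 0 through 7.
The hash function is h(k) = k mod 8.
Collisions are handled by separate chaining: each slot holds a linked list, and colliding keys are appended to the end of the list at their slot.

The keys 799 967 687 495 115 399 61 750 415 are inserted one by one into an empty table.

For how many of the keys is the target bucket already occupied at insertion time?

Insert 799: h=7, bucket 7 empty → new chain.
Insert 967: h=7, bucket 7 nonempty → append to chain.
Insert 687: h=7, bucket 7 nonempty → append to chain.
Insert 495: h=7, bucket 7 nonempty → append to chain.
Insert 115: h=3, bucket 3 empty → new chain.
Insert 399: h=7, bucket 7 nonempty → append to chain.
Insert 61: h=5, bucket 5 empty → new chain.
Insert 750: h=6, bucket 6 empty → new chain.
Insert 415: h=7, bucket 7 nonempty → append to chain.
Final buckets:
0: -
1: -
2: -
3: 115
4: -
5: 61
6: 750
7: 799 -> 967 -> 687 -> 495 -> 399 -> 415

5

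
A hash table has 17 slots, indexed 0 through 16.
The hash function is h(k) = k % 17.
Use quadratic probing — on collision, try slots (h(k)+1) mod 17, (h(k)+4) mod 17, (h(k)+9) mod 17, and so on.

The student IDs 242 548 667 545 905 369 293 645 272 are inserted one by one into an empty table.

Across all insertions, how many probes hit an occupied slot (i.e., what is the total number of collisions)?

10

Insert 242: h=4, slot 4 empty → index 4.
Insert 548: h=4, slot 4 occupied → index 5.
Insert 667: h=4, slots 4,5 occupied → index 8.
Insert 545: h=1, slot 1 empty → index 1.
Insert 905: h=4, slots 4,5,8 occupied → index 13.
Insert 369: h=12, slot 12 empty → index 12.
Insert 293: h=4, slots 4,5,8,13 occupied → index 3.
Insert 645: h=16, slot 16 empty → index 16.
Insert 272: h=0, slot 0 empty → index 0.
Table: [272, 545, —, 293, 242, 548, —, —, 667, —, —, —, 369, 905, —, —, 645]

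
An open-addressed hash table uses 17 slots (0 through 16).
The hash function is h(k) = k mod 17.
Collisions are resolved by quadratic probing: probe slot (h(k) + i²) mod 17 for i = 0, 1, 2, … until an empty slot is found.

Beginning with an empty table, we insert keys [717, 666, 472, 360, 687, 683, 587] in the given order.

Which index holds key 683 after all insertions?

12

717 hashes to 3; slot 3 is free => place at 3.
666 hashes to 3; 3 taken => place at 4.
472 hashes to 13; slot 13 is free => place at 13.
360 hashes to 3; 3,4 taken => place at 7.
687 hashes to 7; 7 taken => place at 8.
683 hashes to 3; 3,4,7 taken => place at 12.
587 hashes to 9; slot 9 is free => place at 9.
Table: [∅, ∅, ∅, 717, 666, ∅, ∅, 360, 687, 587, ∅, ∅, 683, 472, ∅, ∅, ∅]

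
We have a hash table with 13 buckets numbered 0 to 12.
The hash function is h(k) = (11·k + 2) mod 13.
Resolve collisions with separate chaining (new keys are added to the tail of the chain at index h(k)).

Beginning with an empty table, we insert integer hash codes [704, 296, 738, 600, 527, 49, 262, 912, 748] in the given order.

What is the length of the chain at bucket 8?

3

704 -> bucket 11
296 -> bucket 8
738 -> bucket 8 (collision)
600 -> bucket 11 (collision)
527 -> bucket 1
49 -> bucket 8 (collision)
262 -> bucket 11 (collision)
912 -> bucket 11 (collision)
748 -> bucket 1 (collision)
Final buckets:
0: -
1: 527 -> 748
2: -
3: -
4: -
5: -
6: -
7: -
8: 296 -> 738 -> 49
9: -
10: -
11: 704 -> 600 -> 262 -> 912
12: -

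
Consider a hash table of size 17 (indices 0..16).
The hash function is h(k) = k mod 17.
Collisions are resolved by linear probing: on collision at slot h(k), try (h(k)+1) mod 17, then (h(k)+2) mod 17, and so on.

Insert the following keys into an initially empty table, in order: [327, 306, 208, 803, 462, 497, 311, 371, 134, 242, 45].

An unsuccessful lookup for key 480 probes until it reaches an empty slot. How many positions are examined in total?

7

327: h=4 → slot 4
306: h=0 → slot 0
208: h=4, probe 4,5 → slot 5
803: h=4, probe 4,5,6 → slot 6
462: h=3 → slot 3
497: h=4, probe 4,5,6,7 → slot 7
311: h=5, probe 5,6,7,8 → slot 8
371: h=14 → slot 14
134: h=15 → slot 15
242: h=4, probe 4,5,6,7,8,9 → slot 9
45: h=11 → slot 11
Table: [306, ∅, ∅, 462, 327, 208, 803, 497, 311, 242, ∅, 45, ∅, ∅, 371, 134, ∅]
Lookup 480: h=4, probe 4,5,6,7,8,9,10 → slot 10 empty, not found.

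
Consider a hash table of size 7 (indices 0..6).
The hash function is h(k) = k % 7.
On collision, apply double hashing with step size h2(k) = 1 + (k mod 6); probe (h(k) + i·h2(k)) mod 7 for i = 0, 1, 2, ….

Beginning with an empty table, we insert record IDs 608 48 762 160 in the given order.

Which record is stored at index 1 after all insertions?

762

608 hashes to 6; slot 6 is free → place at 6.
48 hashes to 6, h2=1; 6 taken → place at 0.
762 hashes to 6, h2=1; 6,0 taken → place at 1.
160 hashes to 6, h2=5; 6 taken → place at 4.
Table: [48, 762, —, —, 160, —, 608]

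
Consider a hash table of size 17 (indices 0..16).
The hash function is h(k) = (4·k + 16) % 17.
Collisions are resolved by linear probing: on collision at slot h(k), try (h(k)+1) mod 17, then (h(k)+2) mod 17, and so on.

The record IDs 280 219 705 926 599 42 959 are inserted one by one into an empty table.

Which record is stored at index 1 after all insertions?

42

Insert 280: h=14, slot 14 empty -> index 14.
Insert 219: h=8, slot 8 empty -> index 8.
Insert 705: h=14, slot 14 occupied -> index 15.
Insert 926: h=14, slots 14,15 occupied -> index 16.
Insert 599: h=15, slots 15,16 occupied -> index 0.
Insert 42: h=14, slots 14,15,16,0 occupied -> index 1.
Insert 959: h=10, slot 10 empty -> index 10.
Table: [599, 42, _, _, _, _, _, _, 219, _, 959, _, _, _, 280, 705, 926]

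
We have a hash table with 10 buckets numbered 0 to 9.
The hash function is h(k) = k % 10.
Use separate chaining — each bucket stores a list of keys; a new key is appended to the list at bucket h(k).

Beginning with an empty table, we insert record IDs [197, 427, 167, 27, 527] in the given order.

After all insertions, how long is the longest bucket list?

Insert 197: h=7, bucket 7 empty → new chain.
Insert 427: h=7, bucket 7 nonempty → append to chain.
Insert 167: h=7, bucket 7 nonempty → append to chain.
Insert 27: h=7, bucket 7 nonempty → append to chain.
Insert 527: h=7, bucket 7 nonempty → append to chain.
Final buckets:
0: ∅
1: ∅
2: ∅
3: ∅
4: ∅
5: ∅
6: ∅
7: 197 -> 427 -> 167 -> 27 -> 527
8: ∅
9: ∅

5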